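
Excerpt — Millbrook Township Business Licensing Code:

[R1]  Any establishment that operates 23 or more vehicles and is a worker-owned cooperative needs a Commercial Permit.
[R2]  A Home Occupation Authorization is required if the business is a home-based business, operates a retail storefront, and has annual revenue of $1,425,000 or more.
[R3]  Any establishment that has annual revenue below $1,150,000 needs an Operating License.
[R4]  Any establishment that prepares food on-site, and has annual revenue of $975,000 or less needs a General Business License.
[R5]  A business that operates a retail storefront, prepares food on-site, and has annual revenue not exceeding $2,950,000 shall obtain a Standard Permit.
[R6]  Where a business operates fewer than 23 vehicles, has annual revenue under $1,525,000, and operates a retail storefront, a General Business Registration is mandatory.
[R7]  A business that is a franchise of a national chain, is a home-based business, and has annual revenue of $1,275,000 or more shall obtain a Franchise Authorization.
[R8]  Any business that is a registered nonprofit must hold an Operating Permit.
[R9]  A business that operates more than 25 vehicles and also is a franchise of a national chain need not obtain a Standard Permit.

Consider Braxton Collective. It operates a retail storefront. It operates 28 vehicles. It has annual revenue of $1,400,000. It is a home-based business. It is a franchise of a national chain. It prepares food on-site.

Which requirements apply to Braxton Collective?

Franchise Authorization

[R1] vehicles 28 ≥ 23; is a franchise of a national chain (not: is a worker-owned cooperative) → Commercial Permit not required.
[R2] is a home-based business; operates a retail storefront; revenue $1,400,000 < $1,425,000 → Home Occupation Authorization not required.
[R3] revenue $1,400,000 ≥ $1,150,000 → Operating License not required.
[R4] prepares food on-site; revenue $1,400,000 > $975,000 → General Business License not required.
[R5] operates a retail storefront; prepares food on-site; revenue $1,400,000 ≤ $2,950,000 → Standard Permit required.
[R6] vehicles 28 ≥ 23; revenue $1,400,000 < $1,525,000; operates a retail storefront → General Business Registration not required.
[R7] is a franchise of a national chain; is a home-based business; revenue $1,400,000 ≥ $1,275,000 → Franchise Authorization required.
[R8] is a franchise of a national chain (not: is a registered nonprofit) → Operating Permit not required.
[R9] vehicles 28 > 25; is a franchise of a national chain → exempt from Standard Permit.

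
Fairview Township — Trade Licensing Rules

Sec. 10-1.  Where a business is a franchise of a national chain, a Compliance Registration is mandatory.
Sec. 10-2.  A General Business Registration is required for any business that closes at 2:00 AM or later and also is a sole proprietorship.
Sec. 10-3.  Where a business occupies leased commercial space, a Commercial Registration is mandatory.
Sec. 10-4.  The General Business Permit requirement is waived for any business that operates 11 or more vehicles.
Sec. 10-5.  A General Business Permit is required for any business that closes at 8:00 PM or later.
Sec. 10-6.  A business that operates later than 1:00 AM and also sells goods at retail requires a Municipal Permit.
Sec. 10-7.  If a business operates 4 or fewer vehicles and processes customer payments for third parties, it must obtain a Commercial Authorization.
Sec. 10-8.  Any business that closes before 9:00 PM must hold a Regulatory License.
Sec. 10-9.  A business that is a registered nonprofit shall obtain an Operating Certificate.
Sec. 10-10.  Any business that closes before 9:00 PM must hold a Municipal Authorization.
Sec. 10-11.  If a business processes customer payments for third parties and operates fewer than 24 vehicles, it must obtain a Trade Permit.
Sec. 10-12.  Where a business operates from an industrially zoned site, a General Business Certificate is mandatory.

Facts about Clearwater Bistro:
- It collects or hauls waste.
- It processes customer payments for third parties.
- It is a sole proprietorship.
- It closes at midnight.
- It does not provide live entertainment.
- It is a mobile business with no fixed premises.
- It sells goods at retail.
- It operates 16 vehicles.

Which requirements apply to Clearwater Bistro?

Sec. 10-1. is a sole proprietorship (not: is a franchise of a national chain) → Compliance Registration not required.
Sec. 10-2. closes midnight, at/before 2:00 AM; is a sole proprietorship → General Business Registration not required.
Sec. 10-3. is a mobile business with no fixed premises (not: occupies leased commercial space) → Commercial Registration not required.
Sec. 10-4. vehicles 16 ≥ 11 → exempt from General Business Permit.
Sec. 10-5. closes midnight, after 8:00 PM → General Business Permit required.
Sec. 10-6. closes midnight, at/before 1:00 AM; sells goods at retail → Municipal Permit not required.
Sec. 10-7. vehicles 16 > 4; processes customer payments for third parties → Commercial Authorization not required.
Sec. 10-8. closes midnight, after 9:00 PM → Regulatory License not required.
Sec. 10-9. is a sole proprietorship (not: is a registered nonprofit) → Operating Certificate not required.
Sec. 10-10. closes midnight, after 9:00 PM → Municipal Authorization not required.
Sec. 10-11. processes customer payments for third parties; vehicles 16 < 24 → Trade Permit required.
Sec. 10-12. is a mobile business with no fixed premises (not: operates from an industrially zoned site) → General Business Certificate not required.

Trade Permit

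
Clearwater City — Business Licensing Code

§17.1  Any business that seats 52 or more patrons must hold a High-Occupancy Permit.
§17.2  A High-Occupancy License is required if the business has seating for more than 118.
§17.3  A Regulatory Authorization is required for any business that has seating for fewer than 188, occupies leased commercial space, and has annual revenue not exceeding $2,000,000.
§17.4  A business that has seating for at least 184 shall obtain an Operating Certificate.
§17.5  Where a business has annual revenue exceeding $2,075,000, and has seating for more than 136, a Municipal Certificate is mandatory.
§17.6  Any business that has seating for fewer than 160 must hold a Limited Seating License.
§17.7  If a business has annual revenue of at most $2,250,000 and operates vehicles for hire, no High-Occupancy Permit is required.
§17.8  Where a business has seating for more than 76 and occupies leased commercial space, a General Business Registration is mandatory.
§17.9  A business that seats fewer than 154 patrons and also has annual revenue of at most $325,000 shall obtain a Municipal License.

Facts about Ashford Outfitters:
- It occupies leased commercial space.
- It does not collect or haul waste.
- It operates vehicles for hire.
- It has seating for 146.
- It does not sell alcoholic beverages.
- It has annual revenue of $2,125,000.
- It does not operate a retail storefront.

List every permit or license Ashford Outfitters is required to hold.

§17.1 seating 146 ≥ 52 → High-Occupancy Permit required.
§17.2 seating 146 > 118 → High-Occupancy License required.
§17.3 seating 146 < 188; occupies leased commercial space; revenue $2,125,000 > $2,000,000 → Regulatory Authorization not required.
§17.4 seating 146 < 184 → Operating Certificate not required.
§17.5 revenue $2,125,000 > $2,075,000; seating 146 > 136 → Municipal Certificate required.
§17.6 seating 146 < 160 → Limited Seating License required.
§17.7 revenue $2,125,000 ≤ $2,250,000; operates vehicles for hire → exempt from High-Occupancy Permit.
§17.8 seating 146 > 76; occupies leased commercial space → General Business Registration required.
§17.9 seating 146 < 154; revenue $2,125,000 > $325,000 → Municipal License not required.

General Business Registration, High-Occupancy License, Limited Seating License, Municipal Certificate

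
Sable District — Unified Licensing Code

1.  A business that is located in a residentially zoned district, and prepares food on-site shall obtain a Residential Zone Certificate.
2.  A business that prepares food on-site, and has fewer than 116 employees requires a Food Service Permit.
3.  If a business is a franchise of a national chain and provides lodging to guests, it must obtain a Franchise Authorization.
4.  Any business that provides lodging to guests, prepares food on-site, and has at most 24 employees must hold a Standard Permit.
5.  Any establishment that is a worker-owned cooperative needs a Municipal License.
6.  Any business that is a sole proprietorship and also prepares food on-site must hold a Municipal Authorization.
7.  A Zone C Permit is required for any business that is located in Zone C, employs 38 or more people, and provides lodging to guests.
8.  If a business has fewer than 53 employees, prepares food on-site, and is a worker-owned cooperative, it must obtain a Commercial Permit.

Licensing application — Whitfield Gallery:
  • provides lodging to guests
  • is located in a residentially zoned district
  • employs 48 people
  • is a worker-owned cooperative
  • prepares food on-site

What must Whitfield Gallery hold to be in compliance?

Commercial Permit, Food Service Permit, Municipal License, Residential Zone Certificate

1. is located in a residentially zoned district; prepares food on-site → Residential Zone Certificate required.
2. prepares food on-site; employees 48 < 116 → Food Service Permit required.
3. is a worker-owned cooperative (not: is a franchise of a national chain); provides lodging to guests → Franchise Authorization not required.
4. provides lodging to guests; prepares food on-site; employees 48 > 24 → Standard Permit not required.
5. is a worker-owned cooperative → Municipal License required.
6. is a worker-owned cooperative (not: is a sole proprietorship); prepares food on-site → Municipal Authorization not required.
7. is located in a residentially zoned district (not: is located in Zone C); employees 48 ≥ 38; provides lodging to guests → Zone C Permit not required.
8. employees 48 < 53; prepares food on-site; is a worker-owned cooperative → Commercial Permit required.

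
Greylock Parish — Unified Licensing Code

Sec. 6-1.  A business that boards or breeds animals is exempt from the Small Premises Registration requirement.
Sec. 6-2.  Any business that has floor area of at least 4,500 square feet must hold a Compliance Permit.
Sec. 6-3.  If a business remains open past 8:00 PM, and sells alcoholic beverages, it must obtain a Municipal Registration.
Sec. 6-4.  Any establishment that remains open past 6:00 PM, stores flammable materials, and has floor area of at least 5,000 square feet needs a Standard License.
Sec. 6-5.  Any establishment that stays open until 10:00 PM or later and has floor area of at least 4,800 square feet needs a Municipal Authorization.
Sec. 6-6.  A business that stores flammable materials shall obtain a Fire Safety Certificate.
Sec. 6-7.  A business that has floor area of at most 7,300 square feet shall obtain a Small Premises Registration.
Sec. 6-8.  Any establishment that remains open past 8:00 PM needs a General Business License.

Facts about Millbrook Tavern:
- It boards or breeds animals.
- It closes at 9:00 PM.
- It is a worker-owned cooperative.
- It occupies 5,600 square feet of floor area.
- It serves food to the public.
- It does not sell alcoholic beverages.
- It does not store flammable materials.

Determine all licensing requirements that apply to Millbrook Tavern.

Sec. 6-1. boards or breeds animals → exempt from Small Premises Registration.
Sec. 6-2. floor area 5,600 square feet ≥ 4,500 square feet → Compliance Permit required.
Sec. 6-3. closes 9:00 PM, after 8:00 PM; does not sell alcoholic beverages → Municipal Registration not required.
Sec. 6-4. closes 9:00 PM, after 6:00 PM; does not store flammable materials; floor area 5,600 square feet ≥ 5,000 square feet → Standard License not required.
Sec. 6-5. closes 9:00 PM, at/before 10:00 PM; floor area 5,600 square feet ≥ 4,800 square feet → Municipal Authorization not required.
Sec. 6-6. does not store flammable materials → Fire Safety Certificate not required.
Sec. 6-7. floor area 5,600 square feet ≤ 7,300 square feet → Small Premises Registration required.
Sec. 6-8. closes 9:00 PM, after 8:00 PM → General Business License required.

Compliance Permit, General Business License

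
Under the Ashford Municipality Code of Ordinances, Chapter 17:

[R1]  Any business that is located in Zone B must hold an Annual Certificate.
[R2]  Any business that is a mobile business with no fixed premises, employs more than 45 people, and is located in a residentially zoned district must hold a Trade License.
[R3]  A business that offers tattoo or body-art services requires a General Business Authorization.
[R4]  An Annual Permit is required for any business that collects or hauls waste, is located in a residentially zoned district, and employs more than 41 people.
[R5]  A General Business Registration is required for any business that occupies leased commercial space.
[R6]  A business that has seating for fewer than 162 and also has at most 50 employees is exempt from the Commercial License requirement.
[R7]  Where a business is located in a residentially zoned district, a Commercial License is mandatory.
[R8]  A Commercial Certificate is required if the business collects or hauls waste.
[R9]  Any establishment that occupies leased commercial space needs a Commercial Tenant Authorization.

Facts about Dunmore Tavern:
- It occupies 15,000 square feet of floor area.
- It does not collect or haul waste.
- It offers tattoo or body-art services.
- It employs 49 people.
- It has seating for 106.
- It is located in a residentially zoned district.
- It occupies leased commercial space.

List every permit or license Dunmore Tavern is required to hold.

[R1] is located in a residentially zoned district (not: is located in Zone B) → Annual Certificate not required.
[R2] occupies leased commercial space (not: is a mobile business with no fixed premises); employees 49 > 45; is located in a residentially zoned district → Trade License not required.
[R3] offers tattoo or body-art services → General Business Authorization required.
[R4] does not collect or haul waste; is located in a residentially zoned district; employees 49 > 41 → Annual Permit not required.
[R5] occupies leased commercial space → General Business Registration required.
[R6] seating 106 < 162; employees 49 ≤ 50 → exempt from Commercial License.
[R7] is located in a residentially zoned district → Commercial License required.
[R8] does not collect or haul waste → Commercial Certificate not required.
[R9] occupies leased commercial space → Commercial Tenant Authorization required.

Commercial Tenant Authorization, General Business Authorization, General Business Registration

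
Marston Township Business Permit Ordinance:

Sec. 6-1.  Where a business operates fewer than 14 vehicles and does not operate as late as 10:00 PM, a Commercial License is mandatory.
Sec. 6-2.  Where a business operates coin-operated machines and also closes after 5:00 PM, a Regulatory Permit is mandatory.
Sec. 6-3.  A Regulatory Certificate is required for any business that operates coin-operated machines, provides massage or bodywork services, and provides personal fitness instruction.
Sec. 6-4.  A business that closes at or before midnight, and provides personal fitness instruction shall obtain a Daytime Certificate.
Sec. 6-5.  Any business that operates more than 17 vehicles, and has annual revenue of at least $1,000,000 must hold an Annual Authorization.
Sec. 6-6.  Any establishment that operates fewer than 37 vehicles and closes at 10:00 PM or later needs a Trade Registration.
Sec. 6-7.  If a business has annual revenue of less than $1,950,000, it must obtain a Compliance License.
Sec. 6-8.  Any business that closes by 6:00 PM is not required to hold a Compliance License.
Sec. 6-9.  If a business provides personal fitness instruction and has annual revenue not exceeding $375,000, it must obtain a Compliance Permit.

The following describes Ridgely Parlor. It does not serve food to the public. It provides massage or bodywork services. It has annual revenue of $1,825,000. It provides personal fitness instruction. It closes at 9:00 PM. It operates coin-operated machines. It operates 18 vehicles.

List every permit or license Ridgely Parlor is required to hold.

Annual Authorization, Compliance License, Daytime Certificate, Regulatory Certificate, Regulatory Permit

Sec. 6-1. vehicles 18 ≥ 14; closes 9:00 PM, at/before 10:00 PM → Commercial License not required.
Sec. 6-2. operates coin-operated machines; closes 9:00 PM, after 5:00 PM → Regulatory Permit required.
Sec. 6-3. operates coin-operated machines; provides massage or bodywork services; provides personal fitness instruction → Regulatory Certificate required.
Sec. 6-4. closes 9:00 PM, at/before midnight; provides personal fitness instruction → Daytime Certificate required.
Sec. 6-5. vehicles 18 > 17; revenue $1,825,000 ≥ $1,000,000 → Annual Authorization required.
Sec. 6-6. vehicles 18 < 37; closes 9:00 PM, at/before 10:00 PM → Trade Registration not required.
Sec. 6-7. revenue $1,825,000 < $1,950,000 → Compliance License required.
Sec. 6-8. closes 9:00 PM, after 6:00 PM → Compliance License exemption does not apply.
Sec. 6-9. provides personal fitness instruction; revenue $1,825,000 > $375,000 → Compliance Permit not required.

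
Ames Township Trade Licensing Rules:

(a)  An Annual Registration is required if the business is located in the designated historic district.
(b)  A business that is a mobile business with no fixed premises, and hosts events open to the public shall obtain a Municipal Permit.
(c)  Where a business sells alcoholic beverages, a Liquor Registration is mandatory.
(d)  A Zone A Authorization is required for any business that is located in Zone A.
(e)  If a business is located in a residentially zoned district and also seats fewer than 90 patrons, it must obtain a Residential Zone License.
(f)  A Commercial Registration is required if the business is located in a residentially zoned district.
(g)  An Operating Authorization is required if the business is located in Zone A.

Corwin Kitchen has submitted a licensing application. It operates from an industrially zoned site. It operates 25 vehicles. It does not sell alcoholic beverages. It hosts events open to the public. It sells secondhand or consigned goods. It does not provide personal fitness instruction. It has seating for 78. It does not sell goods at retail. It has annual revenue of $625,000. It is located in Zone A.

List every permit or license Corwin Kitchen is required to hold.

Operating Authorization, Zone A Authorization

(a) is located in Zone A (not: is located in the designated historic district) → Annual Registration not required.
(b) operates from an industrially zoned site (not: is a mobile business with no fixed premises); hosts events open to the public → Municipal Permit not required.
(c) does not sell alcoholic beverages → Liquor Registration not required.
(d) is located in Zone A → Zone A Authorization required.
(e) is located in Zone A (not: is located in a residentially zoned district); seating 78 < 90 → Residential Zone License not required.
(f) is located in Zone A (not: is located in a residentially zoned district) → Commercial Registration not required.
(g) is located in Zone A → Operating Authorization required.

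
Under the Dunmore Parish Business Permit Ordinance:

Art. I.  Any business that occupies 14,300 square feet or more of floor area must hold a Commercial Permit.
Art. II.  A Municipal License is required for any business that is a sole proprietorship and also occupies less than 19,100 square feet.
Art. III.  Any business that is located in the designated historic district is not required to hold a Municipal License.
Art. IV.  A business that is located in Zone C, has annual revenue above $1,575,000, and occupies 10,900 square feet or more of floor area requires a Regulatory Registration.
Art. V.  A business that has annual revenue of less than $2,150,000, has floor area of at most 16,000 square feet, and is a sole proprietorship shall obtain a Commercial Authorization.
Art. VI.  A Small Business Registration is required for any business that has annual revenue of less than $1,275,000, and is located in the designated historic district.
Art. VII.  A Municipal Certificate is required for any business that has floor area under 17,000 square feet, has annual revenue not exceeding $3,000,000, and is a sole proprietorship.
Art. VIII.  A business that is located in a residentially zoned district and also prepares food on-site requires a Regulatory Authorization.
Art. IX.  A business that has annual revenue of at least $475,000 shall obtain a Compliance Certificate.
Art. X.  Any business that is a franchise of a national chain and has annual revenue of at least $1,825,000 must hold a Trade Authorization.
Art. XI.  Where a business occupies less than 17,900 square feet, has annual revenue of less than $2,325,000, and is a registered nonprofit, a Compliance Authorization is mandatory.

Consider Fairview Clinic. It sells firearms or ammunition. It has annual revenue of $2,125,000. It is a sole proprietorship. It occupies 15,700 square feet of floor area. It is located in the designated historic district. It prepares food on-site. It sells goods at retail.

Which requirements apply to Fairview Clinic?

Art. I. floor area 15,700 square feet ≥ 14,300 square feet → Commercial Permit required.
Art. II. is a sole proprietorship; floor area 15,700 square feet < 19,100 square feet → Municipal License required.
Art. III. is located in the designated historic district → exempt from Municipal License.
Art. IV. is located in the designated historic district (not: is located in Zone C); revenue $2,125,000 > $1,575,000; floor area 15,700 square feet ≥ 10,900 square feet → Regulatory Registration not required.
Art. V. revenue $2,125,000 < $2,150,000; floor area 15,700 square feet ≤ 16,000 square feet; is a sole proprietorship → Commercial Authorization required.
Art. VI. revenue $2,125,000 ≥ $1,275,000; is located in the designated historic district → Small Business Registration not required.
Art. VII. floor area 15,700 square feet < 17,000 square feet; revenue $2,125,000 ≤ $3,000,000; is a sole proprietorship → Municipal Certificate required.
Art. VIII. is located in the designated historic district (not: is located in a residentially zoned district); prepares food on-site → Regulatory Authorization not required.
Art. IX. revenue $2,125,000 ≥ $475,000 → Compliance Certificate required.
Art. X. is a sole proprietorship (not: is a franchise of a national chain); revenue $2,125,000 ≥ $1,825,000 → Trade Authorization not required.
Art. XI. floor area 15,700 square feet < 17,900 square feet; revenue $2,125,000 < $2,325,000; is a sole proprietorship (not: is a registered nonprofit) → Compliance Authorization not required.

Commercial Authorization, Commercial Permit, Compliance Certificate, Municipal Certificate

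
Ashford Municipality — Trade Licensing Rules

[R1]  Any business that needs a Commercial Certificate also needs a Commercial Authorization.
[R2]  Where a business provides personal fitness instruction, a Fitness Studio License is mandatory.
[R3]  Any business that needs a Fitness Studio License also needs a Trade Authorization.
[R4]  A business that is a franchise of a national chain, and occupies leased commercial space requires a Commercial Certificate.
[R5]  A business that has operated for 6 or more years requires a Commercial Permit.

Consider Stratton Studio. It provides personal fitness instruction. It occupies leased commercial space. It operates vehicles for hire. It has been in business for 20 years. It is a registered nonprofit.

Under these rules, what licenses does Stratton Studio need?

Commercial Permit, Fitness Studio License, Trade Authorization

[R1] Commercial Certificate is not required → no effect.
[R2] provides personal fitness instruction → Fitness Studio License required.
[R3] Fitness Studio License is required → Trade Authorization also required.
[R4] is a registered nonprofit (not: is a franchise of a national chain); occupies leased commercial space → Commercial Certificate not required.
[R5] years in business 20 ≥ 6 → Commercial Permit required.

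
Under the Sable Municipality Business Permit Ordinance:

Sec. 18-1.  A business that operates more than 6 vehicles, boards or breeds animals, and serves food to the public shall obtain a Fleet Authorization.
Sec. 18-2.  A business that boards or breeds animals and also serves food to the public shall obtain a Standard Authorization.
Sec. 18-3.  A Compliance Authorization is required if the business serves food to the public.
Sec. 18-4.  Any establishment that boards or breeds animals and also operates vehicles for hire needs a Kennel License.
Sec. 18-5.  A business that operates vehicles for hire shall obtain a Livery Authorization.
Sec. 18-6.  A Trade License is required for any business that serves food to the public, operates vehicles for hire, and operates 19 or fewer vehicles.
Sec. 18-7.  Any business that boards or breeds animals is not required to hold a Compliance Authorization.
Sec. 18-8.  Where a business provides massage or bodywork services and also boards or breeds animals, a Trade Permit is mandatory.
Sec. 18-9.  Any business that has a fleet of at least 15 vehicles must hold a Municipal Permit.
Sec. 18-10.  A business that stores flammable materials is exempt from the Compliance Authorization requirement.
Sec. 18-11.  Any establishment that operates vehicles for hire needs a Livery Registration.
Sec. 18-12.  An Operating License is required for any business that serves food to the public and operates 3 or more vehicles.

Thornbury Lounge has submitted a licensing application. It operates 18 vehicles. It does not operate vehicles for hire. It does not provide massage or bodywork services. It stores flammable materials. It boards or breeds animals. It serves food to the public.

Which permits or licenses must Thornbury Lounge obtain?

Fleet Authorization, Municipal Permit, Operating License, Standard Authorization

Sec. 18-1. vehicles 18 > 6; boards or breeds animals; serves food to the public → Fleet Authorization required.
Sec. 18-2. boards or breeds animals; serves food to the public → Standard Authorization required.
Sec. 18-3. serves food to the public → Compliance Authorization required.
Sec. 18-4. boards or breeds animals; does not operate vehicles for hire → Kennel License not required.
Sec. 18-5. does not operate vehicles for hire → Livery Authorization not required.
Sec. 18-6. serves food to the public; does not operate vehicles for hire; vehicles 18 ≤ 19 → Trade License not required.
Sec. 18-7. boards or breeds animals → exempt from Compliance Authorization.
Sec. 18-8. does not provide massage or bodywork services; boards or breeds animals → Trade Permit not required.
Sec. 18-9. vehicles 18 ≥ 15 → Municipal Permit required.
Sec. 18-10. stores flammable materials → exempt from Compliance Authorization.
Sec. 18-11. does not operate vehicles for hire → Livery Registration not required.
Sec. 18-12. serves food to the public; vehicles 18 ≥ 3 → Operating License required.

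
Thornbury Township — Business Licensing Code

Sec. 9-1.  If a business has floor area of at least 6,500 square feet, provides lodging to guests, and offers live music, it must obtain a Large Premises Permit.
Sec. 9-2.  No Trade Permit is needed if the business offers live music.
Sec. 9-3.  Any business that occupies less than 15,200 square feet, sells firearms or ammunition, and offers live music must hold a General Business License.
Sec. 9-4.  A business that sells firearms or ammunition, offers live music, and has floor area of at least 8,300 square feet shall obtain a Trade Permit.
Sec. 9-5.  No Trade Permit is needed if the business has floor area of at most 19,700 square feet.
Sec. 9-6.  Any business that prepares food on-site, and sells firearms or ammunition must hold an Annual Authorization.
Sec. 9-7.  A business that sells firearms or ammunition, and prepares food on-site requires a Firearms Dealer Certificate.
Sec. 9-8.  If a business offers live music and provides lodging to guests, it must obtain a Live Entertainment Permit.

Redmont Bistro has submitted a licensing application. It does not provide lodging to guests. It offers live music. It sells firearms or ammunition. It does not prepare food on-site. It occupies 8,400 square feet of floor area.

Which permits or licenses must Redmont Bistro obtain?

General Business License

Sec. 9-1. floor area 8,400 square feet ≥ 6,500 square feet; does not provide lodging to guests; offers live music → Large Premises Permit not required.
Sec. 9-2. offers live music → exempt from Trade Permit.
Sec. 9-3. floor area 8,400 square feet < 15,200 square feet; sells firearms or ammunition; offers live music → General Business License required.
Sec. 9-4. sells firearms or ammunition; offers live music; floor area 8,400 square feet ≥ 8,300 square feet → Trade Permit required.
Sec. 9-5. floor area 8,400 square feet ≤ 19,700 square feet → exempt from Trade Permit.
Sec. 9-6. does not prepare food on-site; sells firearms or ammunition → Annual Authorization not required.
Sec. 9-7. sells firearms or ammunition; does not prepare food on-site → Firearms Dealer Certificate not required.
Sec. 9-8. offers live music; does not provide lodging to guests → Live Entertainment Permit not required.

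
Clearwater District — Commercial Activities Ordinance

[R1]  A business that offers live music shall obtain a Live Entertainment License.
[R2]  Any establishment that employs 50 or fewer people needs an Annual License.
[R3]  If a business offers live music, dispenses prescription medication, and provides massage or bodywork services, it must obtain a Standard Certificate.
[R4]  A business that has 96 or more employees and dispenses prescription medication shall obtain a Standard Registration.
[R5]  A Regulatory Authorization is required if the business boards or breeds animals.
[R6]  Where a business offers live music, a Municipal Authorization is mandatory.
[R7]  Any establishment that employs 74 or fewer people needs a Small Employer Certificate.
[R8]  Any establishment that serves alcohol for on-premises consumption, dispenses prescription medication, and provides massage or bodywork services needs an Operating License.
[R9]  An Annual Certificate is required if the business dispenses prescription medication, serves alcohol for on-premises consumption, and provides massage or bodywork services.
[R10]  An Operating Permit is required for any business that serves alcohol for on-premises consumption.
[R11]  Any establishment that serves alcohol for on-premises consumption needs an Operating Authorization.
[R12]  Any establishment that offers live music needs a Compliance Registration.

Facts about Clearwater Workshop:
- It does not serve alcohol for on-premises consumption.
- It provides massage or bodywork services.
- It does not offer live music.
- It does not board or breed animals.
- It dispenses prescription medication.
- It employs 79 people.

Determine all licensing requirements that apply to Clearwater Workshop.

None

[R1] does not offer live music → Live Entertainment License not required.
[R2] employees 79 > 50 → Annual License not required.
[R3] does not offer live music; dispenses prescription medication; provides massage or bodywork services → Standard Certificate not required.
[R4] employees 79 < 96; dispenses prescription medication → Standard Registration not required.
[R5] does not board or breed animals → Regulatory Authorization not required.
[R6] does not offer live music → Municipal Authorization not required.
[R7] employees 79 > 74 → Small Employer Certificate not required.
[R8] does not serve alcohol for on-premises consumption; dispenses prescription medication; provides massage or bodywork services → Operating License not required.
[R9] dispenses prescription medication; does not serve alcohol for on-premises consumption; provides massage or bodywork services → Annual Certificate not required.
[R10] does not serve alcohol for on-premises consumption → Operating Permit not required.
[R11] does not serve alcohol for on-premises consumption → Operating Authorization not required.
[R12] does not offer live music → Compliance Registration not required.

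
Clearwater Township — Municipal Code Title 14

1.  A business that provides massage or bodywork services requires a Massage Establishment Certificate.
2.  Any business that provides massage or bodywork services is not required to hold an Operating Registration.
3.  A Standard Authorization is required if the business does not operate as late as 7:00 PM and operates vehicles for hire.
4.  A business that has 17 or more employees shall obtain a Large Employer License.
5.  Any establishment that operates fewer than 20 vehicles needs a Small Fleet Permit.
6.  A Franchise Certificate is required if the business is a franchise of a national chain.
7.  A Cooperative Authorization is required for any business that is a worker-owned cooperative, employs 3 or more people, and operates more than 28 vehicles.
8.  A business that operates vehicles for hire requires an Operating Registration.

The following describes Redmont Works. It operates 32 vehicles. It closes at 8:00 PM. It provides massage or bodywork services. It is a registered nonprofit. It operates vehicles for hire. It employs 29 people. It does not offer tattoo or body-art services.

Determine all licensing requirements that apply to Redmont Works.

1. provides massage or bodywork services → Massage Establishment Certificate required.
2. provides massage or bodywork services → exempt from Operating Registration.
3. closes 8:00 PM, after 7:00 PM; operates vehicles for hire → Standard Authorization not required.
4. employees 29 ≥ 17 → Large Employer License required.
5. vehicles 32 ≥ 20 → Small Fleet Permit not required.
6. is a registered nonprofit (not: is a franchise of a national chain) → Franchise Certificate not required.
7. is a registered nonprofit (not: is a worker-owned cooperative); employees 29 ≥ 3; vehicles 32 > 28 → Cooperative Authorization not required.
8. operates vehicles for hire → Operating Registration required.

Large Employer License, Massage Establishment Certificate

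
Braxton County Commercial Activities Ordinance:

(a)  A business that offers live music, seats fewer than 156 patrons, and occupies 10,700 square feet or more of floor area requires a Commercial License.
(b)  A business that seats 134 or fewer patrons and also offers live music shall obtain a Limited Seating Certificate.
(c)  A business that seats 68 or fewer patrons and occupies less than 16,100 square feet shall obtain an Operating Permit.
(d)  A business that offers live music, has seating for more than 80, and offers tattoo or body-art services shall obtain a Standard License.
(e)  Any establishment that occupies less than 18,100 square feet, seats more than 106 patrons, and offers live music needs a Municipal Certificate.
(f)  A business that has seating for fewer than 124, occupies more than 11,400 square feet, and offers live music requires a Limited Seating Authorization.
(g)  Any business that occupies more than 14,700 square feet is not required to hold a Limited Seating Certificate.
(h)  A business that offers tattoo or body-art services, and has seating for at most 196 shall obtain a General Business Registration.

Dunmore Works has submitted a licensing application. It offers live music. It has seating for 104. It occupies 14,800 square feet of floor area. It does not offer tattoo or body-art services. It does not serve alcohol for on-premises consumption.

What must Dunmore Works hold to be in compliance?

(a) offers live music; seating 104 < 156; floor area 14,800 square feet ≥ 10,700 square feet → Commercial License required.
(b) seating 104 ≤ 134; offers live music → Limited Seating Certificate required.
(c) seating 104 > 68; floor area 14,800 square feet < 16,100 square feet → Operating Permit not required.
(d) offers live music; seating 104 > 80; does not offer tattoo or body-art services → Standard License not required.
(e) floor area 14,800 square feet < 18,100 square feet; seating 104 ≤ 106; offers live music → Municipal Certificate not required.
(f) seating 104 < 124; floor area 14,800 square feet > 11,400 square feet; offers live music → Limited Seating Authorization required.
(g) floor area 14,800 square feet > 14,700 square feet → exempt from Limited Seating Certificate.
(h) does not offer tattoo or body-art services; seating 104 ≤ 196 → General Business Registration not required.

Commercial License, Limited Seating Authorization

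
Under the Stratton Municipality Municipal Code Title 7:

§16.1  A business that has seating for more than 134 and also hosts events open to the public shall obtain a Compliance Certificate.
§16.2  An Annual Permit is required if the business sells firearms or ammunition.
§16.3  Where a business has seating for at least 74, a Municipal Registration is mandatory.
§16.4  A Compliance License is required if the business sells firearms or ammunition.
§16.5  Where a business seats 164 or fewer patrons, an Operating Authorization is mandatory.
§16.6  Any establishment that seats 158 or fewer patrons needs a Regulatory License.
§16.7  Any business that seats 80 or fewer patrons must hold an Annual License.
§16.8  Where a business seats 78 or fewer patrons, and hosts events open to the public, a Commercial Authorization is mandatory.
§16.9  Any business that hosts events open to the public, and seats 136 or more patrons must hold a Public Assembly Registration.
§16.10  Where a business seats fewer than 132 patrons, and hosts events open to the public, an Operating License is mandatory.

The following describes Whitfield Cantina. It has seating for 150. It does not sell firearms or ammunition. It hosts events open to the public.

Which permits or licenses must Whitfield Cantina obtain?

§16.1 seating 150 > 134; hosts events open to the public → Compliance Certificate required.
§16.2 does not sell firearms or ammunition → Annual Permit not required.
§16.3 seating 150 ≥ 74 → Municipal Registration required.
§16.4 does not sell firearms or ammunition → Compliance License not required.
§16.5 seating 150 ≤ 164 → Operating Authorization required.
§16.6 seating 150 ≤ 158 → Regulatory License required.
§16.7 seating 150 > 80 → Annual License not required.
§16.8 seating 150 > 78; hosts events open to the public → Commercial Authorization not required.
§16.9 hosts events open to the public; seating 150 ≥ 136 → Public Assembly Registration required.
§16.10 seating 150 ≥ 132; hosts events open to the public → Operating License not required.

Compliance Certificate, Municipal Registration, Operating Authorization, Public Assembly Registration, Regulatory License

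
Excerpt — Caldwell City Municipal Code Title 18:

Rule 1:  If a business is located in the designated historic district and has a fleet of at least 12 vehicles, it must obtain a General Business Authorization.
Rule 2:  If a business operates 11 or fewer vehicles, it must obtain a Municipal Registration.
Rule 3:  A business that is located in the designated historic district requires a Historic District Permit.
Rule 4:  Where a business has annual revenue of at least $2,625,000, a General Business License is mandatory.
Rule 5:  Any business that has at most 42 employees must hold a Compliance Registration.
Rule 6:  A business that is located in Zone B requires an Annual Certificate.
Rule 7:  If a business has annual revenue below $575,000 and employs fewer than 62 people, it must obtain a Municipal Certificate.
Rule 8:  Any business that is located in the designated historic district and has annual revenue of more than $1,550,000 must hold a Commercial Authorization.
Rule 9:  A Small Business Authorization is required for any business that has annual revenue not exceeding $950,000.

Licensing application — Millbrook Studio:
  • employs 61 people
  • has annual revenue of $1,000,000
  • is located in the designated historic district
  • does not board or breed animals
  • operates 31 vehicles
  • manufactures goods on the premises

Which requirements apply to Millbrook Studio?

General Business Authorization, Historic District Permit

Rule 1: is located in the designated historic district; vehicles 31 ≥ 12 → General Business Authorization required.
Rule 2: vehicles 31 > 11 → Municipal Registration not required.
Rule 3: is located in the designated historic district → Historic District Permit required.
Rule 4: revenue $1,000,000 < $2,625,000 → General Business License not required.
Rule 5: employees 61 > 42 → Compliance Registration not required.
Rule 6: is located in the designated historic district (not: is located in Zone B) → Annual Certificate not required.
Rule 7: revenue $1,000,000 ≥ $575,000; employees 61 < 62 → Municipal Certificate not required.
Rule 8: is located in the designated historic district; revenue $1,000,000 ≤ $1,550,000 → Commercial Authorization not required.
Rule 9: revenue $1,000,000 > $950,000 → Small Business Authorization not required.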